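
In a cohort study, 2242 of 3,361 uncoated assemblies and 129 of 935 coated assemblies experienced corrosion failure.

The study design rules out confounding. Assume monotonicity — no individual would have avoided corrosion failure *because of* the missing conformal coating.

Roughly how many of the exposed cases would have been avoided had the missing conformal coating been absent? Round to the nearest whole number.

p₁ = P(outcome | exposed) = 2242/3361 = 0.66706
p₀ = P(outcome | unexposed) = 129/935 = 0.13797
PN = (p₁ − p₀)/p₁ = (0.66706 − 0.13797) / 0.66706 ≈ 0.79317.
Attributable cases ≈ PN × (exposed cases) = 0.79317 × 2242 ≈ 1778.29.

about 1778 cases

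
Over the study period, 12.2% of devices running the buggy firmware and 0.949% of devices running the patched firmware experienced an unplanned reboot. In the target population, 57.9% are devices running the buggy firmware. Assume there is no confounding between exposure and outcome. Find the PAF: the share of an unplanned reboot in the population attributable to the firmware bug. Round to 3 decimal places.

PAF ≈ 0.873

p₁ = 0.122, p₀ = 0.00949.
Overall risk P(Y=1) = π·p₁ + (1−π)·p₀ = 0.579×0.122 + 0.421×0.00949 = 0.074633.
Under exogeneity, PAF = [P(Y=1) − p₀] / P(Y=1).
PAF = (0.074633 − 0.00949) / 0.074633 ≈ 0.8728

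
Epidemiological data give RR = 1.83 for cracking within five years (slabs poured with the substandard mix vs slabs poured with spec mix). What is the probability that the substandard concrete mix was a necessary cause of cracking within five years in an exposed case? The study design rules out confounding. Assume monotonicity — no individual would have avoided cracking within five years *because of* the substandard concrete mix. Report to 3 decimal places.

Under exogeneity and monotonicity, PN = (RR − 1) / RR = 1 − 1/RR.
PN = (1.83 − 1) / 1.83 = 0.83 / 1.83 ≈ 0.4536

PN ≈ 0.454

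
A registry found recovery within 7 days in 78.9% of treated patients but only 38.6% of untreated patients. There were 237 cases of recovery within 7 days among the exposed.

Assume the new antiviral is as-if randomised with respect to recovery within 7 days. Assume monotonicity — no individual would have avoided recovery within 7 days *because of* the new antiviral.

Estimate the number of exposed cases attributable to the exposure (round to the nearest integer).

p₁ = 0.789, p₀ = 0.386.
PN = (p₁ − p₀)/p₁ = (0.789 − 0.386) / 0.789 ≈ 0.51077.
Attributable cases ≈ PN × (exposed cases) = 0.51077 × 237 ≈ 121.05.

about 121 cases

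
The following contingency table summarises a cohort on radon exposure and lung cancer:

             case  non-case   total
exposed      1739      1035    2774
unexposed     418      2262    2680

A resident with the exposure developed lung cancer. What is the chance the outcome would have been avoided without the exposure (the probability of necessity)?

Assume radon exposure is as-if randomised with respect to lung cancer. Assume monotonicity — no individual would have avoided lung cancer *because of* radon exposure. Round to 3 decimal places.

PN ≈ 0.751

p₁ = P(outcome | exposed) = 1739/2774 = 0.62689
p₀ = P(outcome | unexposed) = 418/2680 = 0.15597
Under exogeneity and monotonicity, PN = (p₁ − p₀)/p₁.
PN = (0.62689 − 0.15597) / 0.62689 ≈ 0.7512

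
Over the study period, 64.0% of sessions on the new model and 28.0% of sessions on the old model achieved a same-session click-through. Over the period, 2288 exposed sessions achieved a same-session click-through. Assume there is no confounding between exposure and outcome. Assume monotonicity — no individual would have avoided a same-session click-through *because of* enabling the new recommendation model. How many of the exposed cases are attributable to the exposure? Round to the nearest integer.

p₁ = 0.64, p₀ = 0.28.
PN = (p₁ − p₀)/p₁ = (0.64 − 0.28) / 0.64 ≈ 0.56250.
Attributable cases ≈ PN × (exposed cases) = 0.56250 × 2288 ≈ 1287.00.

about 1287 cases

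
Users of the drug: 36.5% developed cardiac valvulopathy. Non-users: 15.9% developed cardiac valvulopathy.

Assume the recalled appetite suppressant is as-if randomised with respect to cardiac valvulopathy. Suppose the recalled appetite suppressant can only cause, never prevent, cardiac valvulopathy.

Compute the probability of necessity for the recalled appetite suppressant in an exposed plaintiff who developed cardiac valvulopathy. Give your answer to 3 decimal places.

p₁ = 0.365, p₀ = 0.159.
Under exogeneity and monotonicity, PN = (p₁ − p₀) / p₁.
PN = (0.365 − 0.159) / 0.365 = 0.206 / 0.365 ≈ 0.5644

PN ≈ 0.564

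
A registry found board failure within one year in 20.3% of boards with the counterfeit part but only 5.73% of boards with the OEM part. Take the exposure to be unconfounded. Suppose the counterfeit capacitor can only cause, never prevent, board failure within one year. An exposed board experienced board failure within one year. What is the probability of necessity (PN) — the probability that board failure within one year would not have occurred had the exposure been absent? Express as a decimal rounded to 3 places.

p₁ = 0.203, p₀ = 0.0573.
Under exogeneity and monotonicity, PN = (p₁ − p₀) / p₁.
PN = (0.203 − 0.0573) / 0.203 = 0.1457 / 0.203 ≈ 0.7177

PN ≈ 0.718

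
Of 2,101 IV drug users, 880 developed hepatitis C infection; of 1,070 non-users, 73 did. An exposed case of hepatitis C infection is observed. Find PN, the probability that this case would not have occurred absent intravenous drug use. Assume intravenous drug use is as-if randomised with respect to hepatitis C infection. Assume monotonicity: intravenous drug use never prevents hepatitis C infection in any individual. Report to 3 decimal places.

PN ≈ 0.837

p₁ = P(outcome | exposed) = 880/2101 = 0.41885
p₀ = P(outcome | unexposed) = 73/1070 = 0.068224
Under exogeneity and monotonicity, PN = (p₁ − p₀) / p₁.
PN = (0.41885 − 0.068224) / 0.41885 = 0.35062 / 0.41885 ≈ 0.8371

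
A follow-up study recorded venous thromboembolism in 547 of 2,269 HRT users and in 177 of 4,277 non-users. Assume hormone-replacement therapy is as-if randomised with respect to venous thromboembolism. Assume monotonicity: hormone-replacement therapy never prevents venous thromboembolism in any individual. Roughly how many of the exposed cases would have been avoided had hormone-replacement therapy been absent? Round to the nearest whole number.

p₁ = P(outcome | exposed) = 547/2269 = 0.24108
p₀ = P(outcome | unexposed) = 177/4277 = 0.041384
PN = (p₁ − p₀)/p₁ = (0.24108 − 0.041384) / 0.24108 ≈ 0.82834.
Attributable cases ≈ PN × (exposed cases) = 0.82834 × 547 ≈ 453.10.

about 453 cases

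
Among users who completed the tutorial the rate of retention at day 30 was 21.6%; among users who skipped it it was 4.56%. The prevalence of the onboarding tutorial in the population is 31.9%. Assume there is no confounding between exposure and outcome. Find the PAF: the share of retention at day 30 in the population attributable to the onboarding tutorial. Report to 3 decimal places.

PAF ≈ 0.544

p₁ = 0.216, p₀ = 0.0456.
Overall risk P(Y=1) = π·p₁ + (1−π)·p₀ = 0.319×0.216 + 0.681×0.0456 = 0.099958.
Under exogeneity, PAF = [P(Y=1) − p₀] / P(Y=1).
PAF = (0.099958 − 0.0456) / 0.099958 ≈ 0.5438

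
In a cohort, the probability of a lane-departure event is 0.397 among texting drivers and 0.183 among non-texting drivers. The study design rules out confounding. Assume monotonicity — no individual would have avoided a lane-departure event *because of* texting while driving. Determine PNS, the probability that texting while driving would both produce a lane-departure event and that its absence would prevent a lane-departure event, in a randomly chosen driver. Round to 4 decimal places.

Let p₁ = 0.397, p₀ = 0.183.
Under exogeneity and monotonicity, PNS = p₁ − p₀.
PNS = 0.397 − 0.183 = 0.214

PNS ≈ 0.2140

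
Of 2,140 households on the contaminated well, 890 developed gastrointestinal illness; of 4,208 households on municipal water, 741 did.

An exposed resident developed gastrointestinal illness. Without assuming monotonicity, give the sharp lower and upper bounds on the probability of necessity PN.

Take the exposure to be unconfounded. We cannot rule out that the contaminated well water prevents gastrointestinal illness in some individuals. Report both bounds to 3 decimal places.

0.577 ≤ PN ≤ 1.000

p₁ = P(outcome | exposed) = 890/2140 = 0.41589
p₀ = P(outcome | unexposed) = 741/4208 = 0.17609
Under exogeneity alone the bounds on PN are max{0,(p₁−p₀)/p₁} ≤ PN ≤ min{1,(1−p₀)/p₁}.
  lower = (p₁ − p₀)/p₁ = 0.23979 / 0.41589 ≈ 0.5766
  upper = min{1, (1 − p₀)/p₁} = 0.82391 / 0.41589 ≈ 1.9811 → capped at 1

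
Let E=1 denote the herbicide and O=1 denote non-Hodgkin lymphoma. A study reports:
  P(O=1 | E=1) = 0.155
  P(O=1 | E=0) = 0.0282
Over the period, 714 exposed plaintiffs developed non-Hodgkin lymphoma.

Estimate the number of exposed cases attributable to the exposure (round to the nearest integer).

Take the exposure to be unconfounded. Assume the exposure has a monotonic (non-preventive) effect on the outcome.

Let p₁ = 0.155, p₀ = 0.0282.
PN = (p₁ − p₀)/p₁ = (0.155 − 0.0282) / 0.155 ≈ 0.81806.
Attributable cases ≈ PN × (exposed cases) = 0.81806 × 714 ≈ 584.10.

about 584 cases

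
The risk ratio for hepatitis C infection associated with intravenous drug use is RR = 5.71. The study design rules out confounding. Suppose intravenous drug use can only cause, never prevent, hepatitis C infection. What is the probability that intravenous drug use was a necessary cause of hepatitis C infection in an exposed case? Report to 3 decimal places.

Under exogeneity and monotonicity, PN = (RR − 1) / RR = 1 − 1/RR.
PN = (5.71 − 1) / 5.71 = 4.71 / 5.71 ≈ 0.8249

PN ≈ 0.825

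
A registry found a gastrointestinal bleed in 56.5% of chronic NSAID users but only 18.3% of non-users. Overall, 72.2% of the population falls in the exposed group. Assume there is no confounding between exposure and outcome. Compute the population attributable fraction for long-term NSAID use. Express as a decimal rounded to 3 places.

PAF ≈ 0.601

p₁ = 0.565, p₀ = 0.183.
Overall risk P(Y=1) = π·p₁ + (1−π)·p₀ = 0.722×0.565 + 0.278×0.183 = 0.4588.
Under exogeneity, PAF = [P(Y=1) − p₀] / P(Y=1).
PAF = (0.4588 − 0.183) / 0.4588 ≈ 0.6011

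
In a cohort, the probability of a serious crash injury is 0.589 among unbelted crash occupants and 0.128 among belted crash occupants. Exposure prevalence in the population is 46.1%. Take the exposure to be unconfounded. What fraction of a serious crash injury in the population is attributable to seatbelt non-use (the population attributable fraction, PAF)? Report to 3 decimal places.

Let p₁ = 0.589, p₀ = 0.128.
Overall risk P(Y=1) = π·p₁ + (1−π)·p₀ = 0.461×0.589 + 0.539×0.128 = 0.34052.
Under exogeneity, PAF = [P(Y=1) − p₀] / P(Y=1).
PAF = (0.34052 − 0.128) / 0.34052 ≈ 0.6241

PAF ≈ 0.624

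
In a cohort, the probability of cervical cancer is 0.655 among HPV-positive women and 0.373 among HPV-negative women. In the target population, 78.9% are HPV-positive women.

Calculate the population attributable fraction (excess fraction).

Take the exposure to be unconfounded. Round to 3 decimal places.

Let p₁ = 0.655, p₀ = 0.373.
Overall risk P(Y=1) = π·p₁ + (1−π)·p₀ = 0.789×0.655 + 0.211×0.373 = 0.5955.
Under exogeneity, PAF = [P(Y=1) − p₀] / P(Y=1).
PAF = (0.5955 − 0.373) / 0.5955 ≈ 0.3736

PAF ≈ 0.374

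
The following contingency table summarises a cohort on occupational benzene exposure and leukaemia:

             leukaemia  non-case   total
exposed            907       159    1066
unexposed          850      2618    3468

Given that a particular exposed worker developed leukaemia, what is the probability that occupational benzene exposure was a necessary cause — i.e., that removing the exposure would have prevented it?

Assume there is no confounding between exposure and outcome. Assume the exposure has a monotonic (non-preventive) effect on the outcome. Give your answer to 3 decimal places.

p₁ = P(outcome | exposed) = 907/1066 = 0.85084
p₀ = P(outcome | unexposed) = 850/3468 = 0.2451
Under exogeneity and monotonicity, PN = (p₁ − p₀) / p₁.
PN = (0.85084 − 0.2451) / 0.85084 = 0.60575 / 0.85084 ≈ 0.7119

PN ≈ 0.712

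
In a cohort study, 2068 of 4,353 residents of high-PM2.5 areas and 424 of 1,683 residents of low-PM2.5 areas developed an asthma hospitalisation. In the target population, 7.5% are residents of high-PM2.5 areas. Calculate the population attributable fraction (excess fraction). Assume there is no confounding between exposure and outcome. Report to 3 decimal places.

PAF ≈ 0.062

p₁ = P(outcome | exposed) = 2068/4353 = 0.47507
p₀ = P(outcome | unexposed) = 424/1683 = 0.25193
Overall risk P(Y=1) = π·p₁ + (1−π)·p₀ = 0.075×0.47507 + 0.925×0.25193 = 0.26867.
Under exogeneity, PAF = [P(Y=1) − p₀] / P(Y=1).
PAF = (0.26867 − 0.25193) / 0.26867 ≈ 0.0623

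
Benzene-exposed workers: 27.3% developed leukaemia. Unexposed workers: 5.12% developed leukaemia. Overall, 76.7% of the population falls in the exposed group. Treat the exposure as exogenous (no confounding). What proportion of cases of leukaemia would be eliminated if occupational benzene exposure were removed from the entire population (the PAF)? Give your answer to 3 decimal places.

PAF ≈ 0.769

p₁ = 0.273, p₀ = 0.0512.
Overall risk P(Y=1) = π·p₁ + (1−π)·p₀ = 0.767×0.273 + 0.233×0.0512 = 0.22132.
Under exogeneity, PAF = [P(Y=1) − p₀] / P(Y=1).
PAF = (0.22132 − 0.0512) / 0.22132 ≈ 0.7687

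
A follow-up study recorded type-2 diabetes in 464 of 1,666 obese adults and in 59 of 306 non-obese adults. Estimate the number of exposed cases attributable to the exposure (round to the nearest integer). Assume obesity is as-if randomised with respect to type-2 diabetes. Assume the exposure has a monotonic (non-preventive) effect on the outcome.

p₁ = P(outcome | exposed) = 464/1666 = 0.27851
p₀ = P(outcome | unexposed) = 59/306 = 0.19281
PN = (p₁ − p₀)/p₁ = (0.27851 − 0.19281) / 0.27851 ≈ 0.30771.
Attributable cases ≈ PN × (exposed cases) = 0.30771 × 464 ≈ 142.78.

about 143 cases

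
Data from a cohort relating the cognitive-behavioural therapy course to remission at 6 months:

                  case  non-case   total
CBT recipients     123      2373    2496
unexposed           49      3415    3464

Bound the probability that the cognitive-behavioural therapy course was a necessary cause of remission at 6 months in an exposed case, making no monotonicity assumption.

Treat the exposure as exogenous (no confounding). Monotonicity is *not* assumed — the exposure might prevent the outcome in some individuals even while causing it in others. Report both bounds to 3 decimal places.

0.713 ≤ PN ≤ 1.000

p₁ = P(outcome | exposed) = 123/2496 = 0.049279
p₀ = P(outcome | unexposed) = 49/3464 = 0.014145
Under exogeneity alone the bounds on PN are max{0,(p₁−p₀)/p₁} ≤ PN ≤ min{1,(1−p₀)/p₁}.
  lower = (p₁ − p₀)/p₁ = 0.035133 / 0.049279 ≈ 0.7129
  upper = min{1, (1 − p₀)/p₁} = 0.98585 / 0.049279 ≈ 20.0056 → capped at 1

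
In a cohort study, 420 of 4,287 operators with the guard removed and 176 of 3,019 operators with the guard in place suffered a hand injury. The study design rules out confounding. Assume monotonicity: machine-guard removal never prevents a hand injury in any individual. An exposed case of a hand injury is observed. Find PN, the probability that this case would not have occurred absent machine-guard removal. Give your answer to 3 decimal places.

PN ≈ 0.405

p₁ = P(outcome | exposed) = 420/4287 = 0.097971
p₀ = P(outcome | unexposed) = 176/3019 = 0.058297
Under exogeneity and monotonicity, PN = (p₁ − p₀) / p₁.
PN = (0.097971 − 0.058297) / 0.097971 = 0.039673 / 0.097971 ≈ 0.4049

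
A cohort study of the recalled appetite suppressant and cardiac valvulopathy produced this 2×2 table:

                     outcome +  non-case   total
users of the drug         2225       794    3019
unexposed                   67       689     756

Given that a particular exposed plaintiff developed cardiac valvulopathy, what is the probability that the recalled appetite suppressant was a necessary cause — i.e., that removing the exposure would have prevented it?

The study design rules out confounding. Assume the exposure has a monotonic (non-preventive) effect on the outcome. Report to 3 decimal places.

PN ≈ 0.880

p₁ = P(outcome | exposed) = 2225/3019 = 0.737
p₀ = P(outcome | unexposed) = 67/756 = 0.088624
Under exogeneity and monotonicity, PN = (p₁ − p₀)/p₁.
PN = (0.737 − 0.088624) / 0.737 ≈ 0.8797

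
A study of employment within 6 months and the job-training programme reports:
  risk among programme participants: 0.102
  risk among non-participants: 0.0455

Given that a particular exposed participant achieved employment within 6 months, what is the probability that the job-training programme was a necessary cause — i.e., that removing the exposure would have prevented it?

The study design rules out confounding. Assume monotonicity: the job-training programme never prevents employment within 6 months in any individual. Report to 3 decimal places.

PN ≈ 0.554

Let p₁ = 0.102, p₀ = 0.0455.
Under exogeneity and monotonicity, PN = (p₁ − p₀) / p₁.
PN = (0.102 − 0.0455) / 0.102 = 0.0565 / 0.102 ≈ 0.5539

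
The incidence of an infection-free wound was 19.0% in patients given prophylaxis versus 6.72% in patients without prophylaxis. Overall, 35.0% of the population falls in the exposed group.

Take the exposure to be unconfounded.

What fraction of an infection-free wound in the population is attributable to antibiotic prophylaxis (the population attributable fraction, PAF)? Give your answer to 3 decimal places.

PAF ≈ 0.390

p₁ = 0.19, p₀ = 0.0672.
Overall risk P(Y=1) = π·p₁ + (1−π)·p₀ = 0.35×0.19 + 0.65×0.0672 = 0.11018.
Under exogeneity, PAF = [P(Y=1) − p₀] / P(Y=1).
PAF = (0.11018 − 0.0672) / 0.11018 ≈ 0.3901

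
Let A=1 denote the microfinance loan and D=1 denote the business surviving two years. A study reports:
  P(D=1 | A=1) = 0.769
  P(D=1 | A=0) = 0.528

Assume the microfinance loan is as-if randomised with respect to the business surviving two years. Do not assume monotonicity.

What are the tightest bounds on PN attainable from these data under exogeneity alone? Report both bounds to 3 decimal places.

Let p₁ = 0.769, p₀ = 0.528.
Under exogeneity alone the bounds on PN are max{0,(p₁−p₀)/p₁} ≤ PN ≤ min{1,(1−p₀)/p₁}.
  lower = (p₁ − p₀)/p₁ = 0.241 / 0.769 ≈ 0.3134
  upper = min{1, (1 − p₀)/p₁} = 0.472 / 0.769 ≈ 0.6138

0.313 ≤ PN ≤ 0.614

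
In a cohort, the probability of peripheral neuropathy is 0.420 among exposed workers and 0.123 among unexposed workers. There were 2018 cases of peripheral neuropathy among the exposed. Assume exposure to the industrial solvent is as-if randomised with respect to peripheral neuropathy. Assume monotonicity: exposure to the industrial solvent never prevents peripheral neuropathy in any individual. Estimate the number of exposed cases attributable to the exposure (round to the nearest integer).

Let p₁ = 0.42, p₀ = 0.123.
PN = (p₁ − p₀)/p₁ = (0.42 − 0.123) / 0.42 ≈ 0.70714.
Attributable cases ≈ PN × (exposed cases) = 0.70714 × 2018 ≈ 1427.01.

about 1427 cases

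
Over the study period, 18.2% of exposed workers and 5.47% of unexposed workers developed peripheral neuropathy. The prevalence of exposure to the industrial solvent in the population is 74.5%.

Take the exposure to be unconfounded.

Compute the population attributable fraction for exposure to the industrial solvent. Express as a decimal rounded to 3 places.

PAF ≈ 0.634

p₁ = 0.182, p₀ = 0.0547.
Overall risk P(Y=1) = π·p₁ + (1−π)·p₀ = 0.745×0.182 + 0.255×0.0547 = 0.14954.
Under exogeneity, PAF = [P(Y=1) − p₀] / P(Y=1).
PAF = (0.14954 − 0.0547) / 0.14954 ≈ 0.6342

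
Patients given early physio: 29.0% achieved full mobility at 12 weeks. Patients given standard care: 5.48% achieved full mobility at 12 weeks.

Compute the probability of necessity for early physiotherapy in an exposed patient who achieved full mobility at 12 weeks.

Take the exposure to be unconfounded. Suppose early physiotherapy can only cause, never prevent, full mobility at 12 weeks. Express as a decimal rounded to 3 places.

p₁ = 0.29, p₀ = 0.0548.
Under exogeneity and monotonicity, PN = (p₁ − p₀) / p₁.
PN = (0.29 − 0.0548) / 0.29 = 0.2352 / 0.29 ≈ 0.8110

PN ≈ 0.811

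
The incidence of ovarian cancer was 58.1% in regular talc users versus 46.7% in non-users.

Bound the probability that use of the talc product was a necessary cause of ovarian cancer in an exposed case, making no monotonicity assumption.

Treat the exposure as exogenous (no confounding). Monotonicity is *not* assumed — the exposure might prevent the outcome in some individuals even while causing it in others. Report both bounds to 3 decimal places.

p₁ = 0.581, p₀ = 0.467.
Under exogeneity alone the bounds on PN are max{0,(p₁−p₀)/p₁} ≤ PN ≤ min{1,(1−p₀)/p₁}.
  lower = (p₁ − p₀)/p₁ = 0.114 / 0.581 ≈ 0.1962
  upper = min{1, (1 − p₀)/p₁} = 0.533 / 0.581 ≈ 0.9174

0.196 ≤ PN ≤ 0.917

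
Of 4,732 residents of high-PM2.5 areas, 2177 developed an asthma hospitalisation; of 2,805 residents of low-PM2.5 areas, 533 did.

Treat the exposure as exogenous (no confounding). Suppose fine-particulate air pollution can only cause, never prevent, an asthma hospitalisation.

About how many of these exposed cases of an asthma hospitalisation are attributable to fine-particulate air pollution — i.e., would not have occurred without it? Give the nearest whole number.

p₁ = P(outcome | exposed) = 2177/4732 = 0.46006
p₀ = P(outcome | unexposed) = 533/2805 = 0.19002
PN = (p₁ − p₀)/p₁ = (0.46006 − 0.19002) / 0.46006 ≈ 0.58697.
Attributable cases ≈ PN × (exposed cases) = 0.58697 × 2177 ≈ 1277.84.

about 1278 cases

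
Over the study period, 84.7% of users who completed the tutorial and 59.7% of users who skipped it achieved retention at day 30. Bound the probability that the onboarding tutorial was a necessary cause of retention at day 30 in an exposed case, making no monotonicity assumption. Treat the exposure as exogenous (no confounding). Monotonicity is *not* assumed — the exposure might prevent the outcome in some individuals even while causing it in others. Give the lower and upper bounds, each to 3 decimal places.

0.295 ≤ PN ≤ 0.476

p₁ = 0.847, p₀ = 0.597.
Under exogeneity alone the bounds on PN are max{0,(p₁−p₀)/p₁} ≤ PN ≤ min{1,(1−p₀)/p₁}.
  lower = (p₁ − p₀)/p₁ = 0.25 / 0.847 ≈ 0.2952
  upper = min{1, (1 − p₀)/p₁} = 0.403 / 0.847 ≈ 0.4758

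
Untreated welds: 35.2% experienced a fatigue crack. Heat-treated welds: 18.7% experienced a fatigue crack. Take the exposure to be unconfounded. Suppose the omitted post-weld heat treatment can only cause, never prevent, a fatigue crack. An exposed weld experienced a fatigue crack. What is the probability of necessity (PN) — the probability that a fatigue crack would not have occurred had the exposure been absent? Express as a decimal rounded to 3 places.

PN ≈ 0.469

p₁ = 0.352, p₀ = 0.187.
Under exogeneity and monotonicity, PN = (p₁ − p₀) / p₁.
PN = (0.352 − 0.187) / 0.352 = 0.165 / 0.352 ≈ 0.4688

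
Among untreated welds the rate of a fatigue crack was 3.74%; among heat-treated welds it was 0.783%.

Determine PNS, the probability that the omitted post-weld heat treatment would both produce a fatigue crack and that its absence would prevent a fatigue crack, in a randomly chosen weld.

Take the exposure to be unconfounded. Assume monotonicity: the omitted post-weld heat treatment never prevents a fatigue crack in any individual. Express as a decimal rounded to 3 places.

p₁ = 0.0374, p₀ = 0.00783.
Under exogeneity and monotonicity, PNS = p₁ − p₀.
PNS = 0.0374 − 0.00783 = 0.02957

PNS ≈ 0.030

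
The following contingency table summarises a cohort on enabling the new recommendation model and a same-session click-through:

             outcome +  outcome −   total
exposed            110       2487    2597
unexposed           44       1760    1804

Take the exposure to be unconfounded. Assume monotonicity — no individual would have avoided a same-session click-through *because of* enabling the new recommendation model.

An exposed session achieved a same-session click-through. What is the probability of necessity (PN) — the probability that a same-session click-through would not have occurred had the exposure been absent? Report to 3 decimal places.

PN ≈ 0.424

p₁ = P(outcome | exposed) = 110/2597 = 0.042357
p₀ = P(outcome | unexposed) = 44/1804 = 0.02439
Under exogeneity and monotonicity, PN = (p₁ − p₀) / p₁.
PN = (0.042357 − 0.02439) / 0.042357 = 0.017966 / 0.042357 ≈ 0.4242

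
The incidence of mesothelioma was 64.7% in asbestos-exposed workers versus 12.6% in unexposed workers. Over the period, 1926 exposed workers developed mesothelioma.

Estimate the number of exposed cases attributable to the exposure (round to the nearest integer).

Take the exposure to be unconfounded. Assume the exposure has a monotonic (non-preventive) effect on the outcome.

p₁ = 0.647, p₀ = 0.126.
PN = (p₁ − p₀)/p₁ = (0.647 − 0.126) / 0.647 ≈ 0.80526.
Attributable cases ≈ PN × (exposed cases) = 0.80526 × 1926 ≈ 1550.92.

about 1551 cases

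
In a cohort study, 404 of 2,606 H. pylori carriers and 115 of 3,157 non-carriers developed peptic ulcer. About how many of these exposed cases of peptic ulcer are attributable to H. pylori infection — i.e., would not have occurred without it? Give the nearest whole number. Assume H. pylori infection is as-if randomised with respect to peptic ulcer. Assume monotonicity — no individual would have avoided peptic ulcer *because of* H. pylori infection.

p₁ = P(outcome | exposed) = 404/2606 = 0.15503
p₀ = P(outcome | unexposed) = 115/3157 = 0.036427
PN = (p₁ − p₀)/p₁ = (0.15503 − 0.036427) / 0.15503 ≈ 0.76503.
Attributable cases ≈ PN × (exposed cases) = 0.76503 × 404 ≈ 309.07.

about 309 cases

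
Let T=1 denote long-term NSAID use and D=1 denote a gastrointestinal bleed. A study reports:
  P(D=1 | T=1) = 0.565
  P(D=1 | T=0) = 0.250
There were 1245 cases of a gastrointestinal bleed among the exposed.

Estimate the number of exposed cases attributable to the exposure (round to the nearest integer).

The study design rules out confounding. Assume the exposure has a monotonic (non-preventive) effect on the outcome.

about 694 cases

Let p₁ = 0.565, p₀ = 0.25.
PN = (p₁ − p₀)/p₁ = (0.565 − 0.25) / 0.565 ≈ 0.55752.
Attributable cases ≈ PN × (exposed cases) = 0.55752 × 1245 ≈ 694.12.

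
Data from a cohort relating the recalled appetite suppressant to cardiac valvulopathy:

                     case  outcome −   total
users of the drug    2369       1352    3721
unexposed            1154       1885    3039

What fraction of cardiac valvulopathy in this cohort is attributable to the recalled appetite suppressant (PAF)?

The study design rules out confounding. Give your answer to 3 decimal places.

p₁ = P(outcome | exposed) = 2369/3721 = 0.63666
p₀ = P(outcome | unexposed) = 1154/3039 = 0.37973
Exposure prevalence π = 3721/6760 = 0.55044; overall risk P(Y=1) = 0.52115.
Under exogeneity, PAF = [P(Y=1) − p₀]/P(Y=1).
PAF = (0.52115 − 0.37973) / 0.52115 ≈ 0.2714

PAF ≈ 0.271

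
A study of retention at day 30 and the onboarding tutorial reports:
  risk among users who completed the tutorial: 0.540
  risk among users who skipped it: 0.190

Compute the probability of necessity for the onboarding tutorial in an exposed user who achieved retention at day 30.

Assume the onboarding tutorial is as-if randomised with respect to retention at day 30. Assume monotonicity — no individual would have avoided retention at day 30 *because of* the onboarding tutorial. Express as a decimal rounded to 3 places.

PN ≈ 0.648

Let p₁ = 0.54, p₀ = 0.19.
Under exogeneity and monotonicity, PN = (p₁ − p₀) / p₁.
PN = (0.54 − 0.19) / 0.54 = 0.35 / 0.54 ≈ 0.6481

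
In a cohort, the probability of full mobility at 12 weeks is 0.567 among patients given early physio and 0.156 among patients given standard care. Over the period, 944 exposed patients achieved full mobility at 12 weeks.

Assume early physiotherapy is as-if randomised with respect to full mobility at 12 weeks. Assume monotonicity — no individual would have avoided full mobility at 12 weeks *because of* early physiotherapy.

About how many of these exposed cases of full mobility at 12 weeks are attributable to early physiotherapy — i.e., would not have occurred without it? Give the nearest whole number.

Let p₁ = 0.567, p₀ = 0.156.
PN = (p₁ − p₀)/p₁ = (0.567 − 0.156) / 0.567 ≈ 0.72487.
Attributable cases ≈ PN × (exposed cases) = 0.72487 × 944 ≈ 684.28.

about 684 cases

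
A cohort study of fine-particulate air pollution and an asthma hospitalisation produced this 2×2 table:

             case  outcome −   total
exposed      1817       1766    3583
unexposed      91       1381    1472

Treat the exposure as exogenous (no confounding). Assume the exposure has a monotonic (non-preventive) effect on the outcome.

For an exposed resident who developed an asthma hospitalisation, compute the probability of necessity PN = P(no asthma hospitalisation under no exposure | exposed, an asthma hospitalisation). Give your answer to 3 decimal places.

PN ≈ 0.878

p₁ = P(outcome | exposed) = 1817/3583 = 0.50712
p₀ = P(outcome | unexposed) = 91/1472 = 0.061821
Under exogeneity and monotonicity, PN = (p₁ − p₀) / p₁.
PN = (0.50712 − 0.061821) / 0.50712 = 0.4453 / 0.50712 ≈ 0.8781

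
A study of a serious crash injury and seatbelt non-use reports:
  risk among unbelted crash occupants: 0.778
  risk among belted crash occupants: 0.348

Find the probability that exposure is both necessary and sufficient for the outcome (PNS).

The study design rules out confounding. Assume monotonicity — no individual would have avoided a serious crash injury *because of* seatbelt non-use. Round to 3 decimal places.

PNS ≈ 0.430

Let p₁ = 0.778, p₀ = 0.348.
Under exogeneity and monotonicity, PNS = p₁ − p₀.
PNS = 0.778 − 0.348 = 0.43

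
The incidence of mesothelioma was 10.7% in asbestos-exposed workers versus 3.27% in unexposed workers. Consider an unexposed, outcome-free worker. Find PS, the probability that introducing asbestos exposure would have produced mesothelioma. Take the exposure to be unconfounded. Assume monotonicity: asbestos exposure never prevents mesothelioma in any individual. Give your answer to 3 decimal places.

PS ≈ 0.077

p₁ = 0.107, p₀ = 0.0327.
Under exogeneity and monotonicity, PS = (p₁ − p₀) / (1 − p₀).
PS = (0.107 − 0.0327) / (1 − 0.0327) = 0.0743 / 0.9673 ≈ 0.0768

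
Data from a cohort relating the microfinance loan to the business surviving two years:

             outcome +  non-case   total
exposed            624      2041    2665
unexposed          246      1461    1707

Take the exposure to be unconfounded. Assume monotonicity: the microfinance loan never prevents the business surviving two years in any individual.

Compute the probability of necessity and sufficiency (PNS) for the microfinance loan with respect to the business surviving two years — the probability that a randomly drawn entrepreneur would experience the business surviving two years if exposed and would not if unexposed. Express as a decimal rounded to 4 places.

p₁ = P(outcome | exposed) = 624/2665 = 0.23415
p₀ = P(outcome | unexposed) = 246/1707 = 0.14411
Under exogeneity and monotonicity, PNS = p₁ − p₀.
PNS = 0.23415 − 0.14411 = 0.090034

PNS ≈ 0.0900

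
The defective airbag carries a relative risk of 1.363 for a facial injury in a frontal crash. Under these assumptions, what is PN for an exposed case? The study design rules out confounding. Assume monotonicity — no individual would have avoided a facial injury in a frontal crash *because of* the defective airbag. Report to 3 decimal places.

Under exogeneity and monotonicity, PN = (RR − 1) / RR = 1 − 1/RR.
PN = (1.363 − 1) / 1.363 = 0.363 / 1.363 ≈ 0.2663

PN ≈ 0.266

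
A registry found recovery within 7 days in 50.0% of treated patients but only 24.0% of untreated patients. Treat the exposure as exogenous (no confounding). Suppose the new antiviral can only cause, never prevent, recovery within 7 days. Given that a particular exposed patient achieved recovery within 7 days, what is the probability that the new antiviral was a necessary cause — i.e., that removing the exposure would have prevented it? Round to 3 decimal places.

p₁ = 0.5, p₀ = 0.24.
Under exogeneity and monotonicity, PN = (p₁ − p₀) / p₁.
PN = (0.5 − 0.24) / 0.5 = 0.26 / 0.5 ≈ 0.5200

PN ≈ 0.520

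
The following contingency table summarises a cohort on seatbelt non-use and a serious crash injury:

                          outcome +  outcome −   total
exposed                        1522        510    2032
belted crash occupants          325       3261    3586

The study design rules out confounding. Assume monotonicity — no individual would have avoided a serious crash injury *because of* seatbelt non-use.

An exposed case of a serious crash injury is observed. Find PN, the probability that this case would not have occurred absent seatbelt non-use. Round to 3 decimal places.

PN ≈ 0.879

p₁ = P(outcome | exposed) = 1522/2032 = 0.74902
p₀ = P(outcome | unexposed) = 325/3586 = 0.09063
Under exogeneity and monotonicity, PN = (p₁ − p₀)/p₁.
PN = (0.74902 − 0.09063) / 0.74902 ≈ 0.8790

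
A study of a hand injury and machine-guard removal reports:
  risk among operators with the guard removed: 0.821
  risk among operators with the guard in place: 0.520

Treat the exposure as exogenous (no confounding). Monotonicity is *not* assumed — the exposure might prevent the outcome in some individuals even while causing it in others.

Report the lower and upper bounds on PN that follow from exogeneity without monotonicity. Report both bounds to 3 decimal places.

0.367 ≤ PN ≤ 0.585

Let p₁ = 0.821, p₀ = 0.52.
Under exogeneity alone the bounds on PN are max{0,(p₁−p₀)/p₁} ≤ PN ≤ min{1,(1−p₀)/p₁}.
  lower = (p₁ − p₀)/p₁ = 0.301 / 0.821 ≈ 0.3666
  upper = min{1, (1 − p₀)/p₁} = 0.48 / 0.821 ≈ 0.5847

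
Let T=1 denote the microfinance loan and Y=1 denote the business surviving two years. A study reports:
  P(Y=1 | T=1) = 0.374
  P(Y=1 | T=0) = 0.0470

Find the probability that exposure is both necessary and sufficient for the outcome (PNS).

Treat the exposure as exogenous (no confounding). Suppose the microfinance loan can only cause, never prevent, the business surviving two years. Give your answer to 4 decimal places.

PNS ≈ 0.3270

Let p₁ = 0.374, p₀ = 0.047.
Under exogeneity and monotonicity, PNS = p₁ − p₀.
PNS = 0.374 − 0.047 = 0.327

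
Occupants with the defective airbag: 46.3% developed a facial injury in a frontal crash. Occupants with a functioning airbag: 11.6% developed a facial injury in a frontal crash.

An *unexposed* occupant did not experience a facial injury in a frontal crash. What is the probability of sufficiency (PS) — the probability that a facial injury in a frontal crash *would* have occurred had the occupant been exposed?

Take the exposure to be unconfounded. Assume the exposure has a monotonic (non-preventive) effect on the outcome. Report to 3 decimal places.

PS ≈ 0.393

p₁ = 0.463, p₀ = 0.116.
Under exogeneity and monotonicity, PS = (p₁ − p₀) / (1 − p₀).
PS = (0.463 − 0.116) / (1 − 0.116) = 0.347 / 0.884 ≈ 0.3925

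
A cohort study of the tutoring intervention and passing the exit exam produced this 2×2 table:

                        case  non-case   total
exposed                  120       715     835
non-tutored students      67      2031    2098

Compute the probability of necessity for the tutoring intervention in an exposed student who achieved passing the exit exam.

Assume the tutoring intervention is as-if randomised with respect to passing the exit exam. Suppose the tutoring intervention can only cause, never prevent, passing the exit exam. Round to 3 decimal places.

PN ≈ 0.778

p₁ = P(outcome | exposed) = 120/835 = 0.14371
p₀ = P(outcome | unexposed) = 67/2098 = 0.031935
Under exogeneity and monotonicity, PN = (p₁ − p₀)/p₁.
PN = (0.14371 − 0.031935) / 0.14371 ≈ 0.7778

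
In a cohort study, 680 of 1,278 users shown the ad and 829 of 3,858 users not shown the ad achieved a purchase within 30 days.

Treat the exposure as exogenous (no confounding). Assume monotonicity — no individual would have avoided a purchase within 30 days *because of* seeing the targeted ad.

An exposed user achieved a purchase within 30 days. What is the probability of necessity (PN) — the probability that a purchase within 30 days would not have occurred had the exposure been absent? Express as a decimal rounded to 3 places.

PN ≈ 0.596

p₁ = P(outcome | exposed) = 680/1278 = 0.53208
p₀ = P(outcome | unexposed) = 829/3858 = 0.21488
Under exogeneity and monotonicity, PN = (p₁ − p₀) / p₁.
PN = (0.53208 − 0.21488) / 0.53208 = 0.3172 / 0.53208 ≈ 0.5962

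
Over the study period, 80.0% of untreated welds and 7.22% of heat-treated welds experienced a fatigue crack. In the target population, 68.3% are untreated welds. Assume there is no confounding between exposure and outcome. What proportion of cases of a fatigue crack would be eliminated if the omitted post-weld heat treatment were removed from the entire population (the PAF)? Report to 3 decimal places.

PAF ≈ 0.873

p₁ = 0.8, p₀ = 0.0722.
Overall risk P(Y=1) = π·p₁ + (1−π)·p₀ = 0.683×0.8 + 0.317×0.0722 = 0.56929.
Under exogeneity, PAF = [P(Y=1) − p₀] / P(Y=1).
PAF = (0.56929 − 0.0722) / 0.56929 ≈ 0.8732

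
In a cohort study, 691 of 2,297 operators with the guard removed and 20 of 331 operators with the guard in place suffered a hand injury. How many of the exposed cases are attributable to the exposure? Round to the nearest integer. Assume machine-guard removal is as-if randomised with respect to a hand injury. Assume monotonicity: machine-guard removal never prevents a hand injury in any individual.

about 552 cases

p₁ = P(outcome | exposed) = 691/2297 = 0.30083
p₀ = P(outcome | unexposed) = 20/331 = 0.060423
PN = (p₁ − p₀)/p₁ = (0.30083 − 0.060423) / 0.30083 ≈ 0.79914.
Attributable cases ≈ PN × (exposed cases) = 0.79914 × 691 ≈ 552.21.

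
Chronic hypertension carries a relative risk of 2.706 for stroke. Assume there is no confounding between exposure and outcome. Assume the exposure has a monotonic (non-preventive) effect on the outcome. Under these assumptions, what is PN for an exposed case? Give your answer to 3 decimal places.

PN ≈ 0.630

Under exogeneity and monotonicity, PN = (RR − 1) / RR = 1 − 1/RR.
PN = (2.706 − 1) / 2.706 = 1.706 / 2.706 ≈ 0.6305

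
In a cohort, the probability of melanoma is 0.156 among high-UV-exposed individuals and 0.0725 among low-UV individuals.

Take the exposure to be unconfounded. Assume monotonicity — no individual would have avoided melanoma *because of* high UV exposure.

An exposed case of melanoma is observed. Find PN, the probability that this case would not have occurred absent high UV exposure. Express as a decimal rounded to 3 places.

PN ≈ 0.535

Let p₁ = 0.156, p₀ = 0.0725.
Under exogeneity and monotonicity, PN = (p₁ − p₀) / p₁.
PN = (0.156 − 0.0725) / 0.156 = 0.0835 / 0.156 ≈ 0.5353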